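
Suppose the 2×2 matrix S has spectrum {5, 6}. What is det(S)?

det(S) is the product of the eigenvalues: (5) · (6) = 30.

30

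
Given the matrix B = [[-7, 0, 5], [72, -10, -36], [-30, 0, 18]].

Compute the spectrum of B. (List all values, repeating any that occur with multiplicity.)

Set up det(sI - B) = 0.
Expanding along the first row, p(s) = s^3 - s^2 - 86s + 240.
Rational-root test: s = -10 gives p(-10) = 0.
Dividing by (s + 10) leaves s^2 - 11s + 24.
The quadratic factors as (s - 3)·(s - 8).
Eigenvalues: -10, 3, 8.

-10, 3, 8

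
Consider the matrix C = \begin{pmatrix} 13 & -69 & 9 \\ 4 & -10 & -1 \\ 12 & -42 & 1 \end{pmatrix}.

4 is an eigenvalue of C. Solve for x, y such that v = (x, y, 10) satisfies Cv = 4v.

13, 3

We need (C - 4I)v = 0.
C - 4I = [[9, -69, 9], [4, -14, -1], [12, -42, -3]].
Row 1: (9)·x + (-69)·y + (9)·10 = 0
Row 2: (4)·x + (-14)·y + (-1)·10 = 0
Row 3: (12)·x + (-42)·y + (-3)·10 = 0
Solving gives x = 13, y = 3.
Check: C·(13, 3, 10) = (52, 12, 40) = 4·(13, 3, 10).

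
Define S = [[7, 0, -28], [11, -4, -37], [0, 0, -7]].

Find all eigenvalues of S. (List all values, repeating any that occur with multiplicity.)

Set up det(tI - S) = 0.
Expanding the 3×3 determinant: p(t) = t^3 + 4t^2 - 49t - 196.
Rational-root test: t = -4 gives p(-4) = 0.
Factor out (t + 4): p(t) = (t + 4)·(t^2 - 49).
The quadratic factors as (t + 7)·(t - 7).
Eigenvalues: -7, -4, 7.

-7, -4, 7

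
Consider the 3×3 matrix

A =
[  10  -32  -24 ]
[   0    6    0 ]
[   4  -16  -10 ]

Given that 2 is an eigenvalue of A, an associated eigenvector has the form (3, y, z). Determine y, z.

0, 1

We need (A - 2I)v = 0.
A - 2I = [[8, -32, -24], [0, 4, 0], [4, -16, -12]].
Row 1: (8)·3 + (-32)·y + (-24)·z = 0
Row 2: (0)·3 + (4)·y + (0)·z = 0
Row 3: (4)·3 + (-16)·y + (-12)·z = 0
Solving gives y = 0, z = 1.
Check: A·(3, 0, 1) = (6, 0, 2) = 2·(3, 0, 1).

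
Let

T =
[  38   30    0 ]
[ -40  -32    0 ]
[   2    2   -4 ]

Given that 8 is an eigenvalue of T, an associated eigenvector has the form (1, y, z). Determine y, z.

We need (T - 8I)v = 0.
T - 8I = [[30, 30, 0], [-40, -40, 0], [2, 2, -12]].
Row 1: (30)·1 + (30)·y + (0)·z = 0
Row 2: (-40)·1 + (-40)·y + (0)·z = 0
Row 3: (2)·1 + (2)·y + (-12)·z = 0
Solving gives y = -1, z = 0.
Check: T·(1, -1, 0) = (8, -8, 0) = 8·(1, -1, 0).

-1, 0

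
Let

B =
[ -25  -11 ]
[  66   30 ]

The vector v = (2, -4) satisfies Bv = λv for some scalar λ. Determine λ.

Compute Bv: B·(2, -4) = (-6, 12).
Since Bv = λv, compare component 1: -6 = λ·2, so λ = -3.

-3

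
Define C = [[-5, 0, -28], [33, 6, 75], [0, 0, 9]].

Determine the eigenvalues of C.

-5, 6, 9

Set up det(sI - C) = 0.
Cofactor expansion gives p(s) = s^3 - 10s^2 - 21s + 270.
Try s = 6: p(6) = 0, so 6 is a root.
Dividing by (s - 6) leaves s^2 - 4s - 45.
The quadratic factors as (s + 5)·(s - 9).
Eigenvalues: -5, 6, 9.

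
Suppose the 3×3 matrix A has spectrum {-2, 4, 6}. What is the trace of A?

trace(A) is the sum of the eigenvalues: (-2) + (4) + (6) = 8.

8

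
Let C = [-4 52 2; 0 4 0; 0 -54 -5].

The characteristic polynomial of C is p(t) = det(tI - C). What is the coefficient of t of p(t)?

p(t) = t^3 + 5t^2 - 16t - 80.
The coefficient of t is -16.

-16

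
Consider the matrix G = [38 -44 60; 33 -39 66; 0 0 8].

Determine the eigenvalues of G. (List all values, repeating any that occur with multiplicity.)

-6, 5, 8

Compute the characteristic polynomial p(λ) = det(λI - G).
Expanding along the first row, p(λ) = λ^3 - 7λ^2 - 38λ + 240.
Since p(8) = 0, λ = 8 is a root.
Dividing by (λ - 8) leaves λ^2 + λ - 30.
The quadratic factors as (λ + 6)·(λ - 5).
Eigenvalues: -6, 5, 8.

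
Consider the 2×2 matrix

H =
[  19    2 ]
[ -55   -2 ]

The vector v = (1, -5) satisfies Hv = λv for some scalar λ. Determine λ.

9

Compute Hv: H·(1, -5) = (9, -45).
Since Hv = λv, compare component 1: 9 = λ·1, so λ = 9.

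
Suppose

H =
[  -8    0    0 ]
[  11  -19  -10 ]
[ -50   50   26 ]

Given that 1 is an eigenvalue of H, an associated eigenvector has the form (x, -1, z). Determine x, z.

We need (H - 1I)v = 0.
H - 1I = [[-9, 0, 0], [11, -20, -10], [-50, 50, 25]].
Row 1: (-9)·x + (0)·-1 + (0)·z = 0
Row 2: (11)·x + (-20)·-1 + (-10)·z = 0
Row 3: (-50)·x + (50)·-1 + (25)·z = 0
Solving gives x = 0, z = 2.
Check: H·(0, -1, 2) = (0, -1, 2) = 1·(0, -1, 2).

0, 2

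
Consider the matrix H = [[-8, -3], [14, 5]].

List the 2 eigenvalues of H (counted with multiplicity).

det(H - λI) = (-8 - λ)(5 - λ) - (-3)·(14) = λ^2 + 3λ + 2.
This factors as (λ + 2)·(λ + 1) = 0.
Eigenvalues: -2, -1.

-2, -1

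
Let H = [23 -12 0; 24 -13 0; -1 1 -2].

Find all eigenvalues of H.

Compute the characteristic polynomial p(λ) = det(λI - H).
Expanding along the first row, p(λ) = λ^3 - 8λ^2 - 31λ - 22.
Try λ = -1: p(-1) = 0, so -1 is a root.
Factor out (λ + 1): p(λ) = (λ + 1)·(λ^2 - 9λ - 22).
The quadratic factors as (λ + 2)·(λ - 11).
Eigenvalues: -2, -1, 11.

-2, -1, 11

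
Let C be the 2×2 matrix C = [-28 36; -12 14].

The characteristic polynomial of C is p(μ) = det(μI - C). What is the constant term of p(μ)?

p(μ) = μ^2 + 14μ + 40.
The constant term is 40.

40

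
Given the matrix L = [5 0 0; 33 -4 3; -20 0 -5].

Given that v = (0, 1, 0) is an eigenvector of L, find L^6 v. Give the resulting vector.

First find the eigenvalue: Lv = (0, -4, 0) = -4·(0, 1, 0), so λ = -4.
Then L^6 v = λ^6·v = (-4)^6·(0, 1, 0) = 4096·(0, 1, 0) = (0, 4096, 0).

(0, 4096, 0)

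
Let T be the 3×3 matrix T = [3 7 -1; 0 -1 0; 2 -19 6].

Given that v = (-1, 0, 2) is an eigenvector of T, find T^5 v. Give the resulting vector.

(-3125, 0, 6250)

First find the eigenvalue: Tv = (-5, 0, 10) = 5·(-1, 0, 2), so λ = 5.
Then T^5 v = λ^5·v = 5^5·(-1, 0, 2) = 3125·(-1, 0, 2) = (-3125, 0, 6250).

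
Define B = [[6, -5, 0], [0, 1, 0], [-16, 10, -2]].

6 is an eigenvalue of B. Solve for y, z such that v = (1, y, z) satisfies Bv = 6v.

We need (B - 6I)v = 0.
B - 6I = [[0, -5, 0], [0, -5, 0], [-16, 10, -8]].
Row 1: (0)·1 + (-5)·y + (0)·z = 0
Row 2: (0)·1 + (-5)·y + (0)·z = 0
Row 3: (-16)·1 + (10)·y + (-8)·z = 0
Solving gives y = 0, z = -2.
Check: B·(1, 0, -2) = (6, 0, -12) = 6·(1, 0, -2).

0, -2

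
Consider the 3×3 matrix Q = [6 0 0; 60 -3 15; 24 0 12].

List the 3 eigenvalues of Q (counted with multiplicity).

The characteristic polynomial is p(λ) = det(λI - Q).
Expanding along the first row, p(λ) = λ^3 - 15λ^2 + 18λ + 216.
Since p(12) = 0, λ = 12 is a root.
Factor out (λ - 12): p(λ) = (λ - 12)·(λ^2 - 3λ - 18).
The quadratic factors as (λ + 3)·(λ - 6).
Eigenvalues: -3, 6, 12.

-3, 6, 12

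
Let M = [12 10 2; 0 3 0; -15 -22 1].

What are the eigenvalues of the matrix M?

Set up det(rI - M) = 0.
Expanding along the first row, p(r) = r^3 - 16r^2 + 81r - 126.
Try r = 3: p(3) = 0, so 3 is a root.
Dividing by (r - 3) leaves r^2 - 13r + 42.
The quadratic factors as (r - 6)·(r - 7).
Eigenvalues: 3, 6, 7.

3, 6, 7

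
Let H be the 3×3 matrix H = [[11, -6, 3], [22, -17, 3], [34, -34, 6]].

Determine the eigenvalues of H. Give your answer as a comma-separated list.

Set up det(λI - H) = 0.
Cofactor expansion gives p(λ) = λ^3 - 91λ + 330.
Since p(6) = 0, λ = 6 is a root.
Dividing by (λ - 6) leaves λ^2 + 6λ - 55.
The quadratic factors as (λ + 11)·(λ - 5).
Eigenvalues: -11, 5, 6.

-11, 5, 6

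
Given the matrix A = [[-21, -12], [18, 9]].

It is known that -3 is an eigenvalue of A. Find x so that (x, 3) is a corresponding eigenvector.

We need (A + 3I)v = 0.
A + 3I = [[-18, -12], [18, 12]].
Row 1: (-18)·x + (-12)·3 = 0
Row 2: (18)·x + (12)·3 = 0
Solving gives x = -2.
Check: A·(-2, 3) = (6, -9) = -3·(-2, 3).

-2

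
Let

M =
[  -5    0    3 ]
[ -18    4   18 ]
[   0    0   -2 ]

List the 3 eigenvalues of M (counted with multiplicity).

-5, -2, 4

Set up det(λI - M) = 0.
Cofactor expansion gives p(λ) = λ^3 + 3λ^2 - 18λ - 40.
Since p(-2) = 0, λ = -2 is a root.
Factor out (λ + 2): p(λ) = (λ + 2)·(λ^2 + λ - 20).
The quadratic factors as (λ + 5)·(λ - 4).
Eigenvalues: -5, -2, 4.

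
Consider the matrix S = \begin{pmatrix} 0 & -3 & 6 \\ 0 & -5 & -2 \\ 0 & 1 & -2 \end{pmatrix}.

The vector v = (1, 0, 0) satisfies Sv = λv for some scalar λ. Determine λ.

Compute Sv: S·(1, 0, 0) = (0, 0, 0).
Since Sv = λv, compare component 1: 0 = λ·1, so λ = 0.

0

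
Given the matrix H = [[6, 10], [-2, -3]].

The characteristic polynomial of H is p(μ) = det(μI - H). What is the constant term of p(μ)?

2

p(μ) = μ^2 - 3μ + 2.
The constant term is 2.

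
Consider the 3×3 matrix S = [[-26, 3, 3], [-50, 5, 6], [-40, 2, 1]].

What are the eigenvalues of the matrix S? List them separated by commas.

The characteristic polynomial is p(t) = det(tI - S).
Expanding the 3×3 determinant: p(t) = t^3 + 20t^2 + 107t + 88.
Rational-root test: t = -1 gives p(-1) = 0.
Factor out (t + 1): p(t) = (t + 1)·(t^2 + 19t + 88).
The quadratic factors as (t + 11)·(t + 8).
Eigenvalues: -11, -8, -1.

-11, -8, -1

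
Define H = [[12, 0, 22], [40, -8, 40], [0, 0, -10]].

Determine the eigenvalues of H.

-10, -8, 12

Set up det(λI - H) = 0.
Expanding along the first row, p(λ) = λ^3 + 6λ^2 - 136λ - 960.
Since p(-10) = 0, λ = -10 is a root.
Dividing by (λ + 10) leaves λ^2 - 4λ - 96.
The quadratic factors as (λ + 8)·(λ - 12).
Eigenvalues: -10, -8, 12.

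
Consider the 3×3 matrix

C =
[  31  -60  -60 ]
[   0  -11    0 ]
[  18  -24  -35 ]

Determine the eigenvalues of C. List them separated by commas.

-11, -5, 1

Compute the characteristic polynomial p(μ) = det(μI - C).
Expanding along the first row, p(μ) = μ^3 + 15μ^2 + 39μ - 55.
Since p(1) = 0, μ = 1 is a root.
Dividing by (μ - 1) leaves μ^2 + 16μ + 55.
The quadratic factors as (μ + 11)·(μ + 5).
Eigenvalues: -11, -5, 1.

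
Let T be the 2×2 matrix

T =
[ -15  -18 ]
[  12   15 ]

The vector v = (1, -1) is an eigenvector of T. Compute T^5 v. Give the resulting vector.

(243, -243)

First find the eigenvalue: Tv = (3, -3) = 3·(1, -1), so λ = 3.
Then T^5 v = λ^5·v = 3^5·(1, -1) = 243·(1, -1) = (243, -243).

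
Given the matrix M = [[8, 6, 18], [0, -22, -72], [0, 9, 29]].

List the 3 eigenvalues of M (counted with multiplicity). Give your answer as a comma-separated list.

2, 5, 8

Compute the characteristic polynomial p(μ) = det(μI - M).
Expanding along the first row, p(μ) = μ^3 - 15μ^2 + 66μ - 80.
Try μ = 5: p(5) = 0, so 5 is a root.
Factor out (μ - 5): p(μ) = (μ - 5)·(μ^2 - 10μ + 16).
The quadratic factors as (μ - 2)·(μ - 8).
Eigenvalues: 2, 5, 8.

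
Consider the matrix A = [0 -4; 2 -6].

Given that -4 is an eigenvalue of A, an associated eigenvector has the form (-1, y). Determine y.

We need (A + 4I)v = 0.
A + 4I = [[4, -4], [2, -2]].
Row 1: (4)·-1 + (-4)·y = 0
Row 2: (2)·-1 + (-2)·y = 0
Solving gives y = -1.
Check: A·(-1, -1) = (4, 4) = -4·(-1, -1).

-1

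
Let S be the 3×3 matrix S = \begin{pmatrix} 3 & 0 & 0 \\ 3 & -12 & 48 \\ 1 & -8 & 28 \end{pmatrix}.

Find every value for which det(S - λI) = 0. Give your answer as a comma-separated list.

Set up det(sI - S) = 0.
Expanding the 3×3 determinant: p(s) = s^3 - 19s^2 + 96s - 144.
Since p(4) = 0, s = 4 is a root.
Factor out (s - 4): p(s) = (s - 4)·(s^2 - 15s + 36).
The quadratic factors as (s - 3)·(s - 12).
Eigenvalues: 3, 4, 12.

3, 4, 12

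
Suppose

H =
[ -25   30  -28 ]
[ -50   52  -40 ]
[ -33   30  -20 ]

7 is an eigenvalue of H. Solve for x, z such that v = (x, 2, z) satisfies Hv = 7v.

We need (H - 7I)v = 0.
H - 7I = [[-32, 30, -28], [-50, 45, -40], [-33, 30, -27]].
Row 1: (-32)·x + (30)·2 + (-28)·z = 0
Row 2: (-50)·x + (45)·2 + (-40)·z = 0
Row 3: (-33)·x + (30)·2 + (-27)·z = 0
Solving gives x = 1, z = 1.
Check: H·(1, 2, 1) = (7, 14, 7) = 7·(1, 2, 1).

1, 1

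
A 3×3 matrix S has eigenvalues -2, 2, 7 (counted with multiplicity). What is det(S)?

-28

det(S) is the product of the eigenvalues: (-2) · (2) · (7) = -28.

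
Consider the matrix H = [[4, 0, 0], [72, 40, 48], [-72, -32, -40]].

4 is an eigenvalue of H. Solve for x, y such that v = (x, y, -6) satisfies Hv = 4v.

We need (H - 4I)v = 0.
H - 4I = [[0, 0, 0], [72, 36, 48], [-72, -32, -44]].
Row 1: (0)·x + (0)·y + (0)·-6 = 0
Row 2: (72)·x + (36)·y + (48)·-6 = 0
Row 3: (-72)·x + (-32)·y + (-44)·-6 = 0
Solving gives x = 1, y = 6.
Check: H·(1, 6, -6) = (4, 24, -24) = 4·(1, 6, -6).

1, 6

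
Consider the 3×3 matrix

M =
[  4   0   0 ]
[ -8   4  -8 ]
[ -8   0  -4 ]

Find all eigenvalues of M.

Set up det(λI - M) = 0.
Cofactor expansion gives p(λ) = λ^3 - 4λ^2 - 16λ + 64.
Rational-root test: λ = -4 gives p(-4) = 0.
Dividing by (λ + 4) leaves λ^2 - 8λ + 16.
The quadratic factor is (λ - 4)^2.
Eigenvalues: -4, 4, 4.

-4, 4, 4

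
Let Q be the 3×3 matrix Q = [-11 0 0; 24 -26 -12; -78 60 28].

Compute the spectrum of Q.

Set up det(tI - Q) = 0.
Cofactor expansion gives p(t) = t^3 + 9t^2 - 30t - 88.
Try t = -2: p(-2) = 0, so -2 is a root.
Dividing by (t + 2) leaves t^2 + 7t - 44.
The quadratic factors as (t + 11)·(t - 4).
Eigenvalues: -11, -2, 4.

-11, -2, 4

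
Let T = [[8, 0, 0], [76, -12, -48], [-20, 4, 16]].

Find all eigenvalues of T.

0, 4, 8

Compute the characteristic polynomial p(λ) = det(λI - T).
Expanding the 3×3 determinant: p(λ) = λ^3 - 12λ^2 + 32λ.
Since p(4) = 0, λ = 4 is a root.
Dividing by (λ - 4) leaves λ^2 - 8λ.
The quadratic factors as λ·(λ - 8).
Eigenvalues: 0, 4, 8.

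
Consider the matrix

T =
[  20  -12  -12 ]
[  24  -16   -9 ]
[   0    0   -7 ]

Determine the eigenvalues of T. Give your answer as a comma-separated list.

The characteristic polynomial is p(t) = det(tI - T).
Cofactor expansion gives p(t) = t^3 + 3t^2 - 60t - 224.
Since p(-4) = 0, t = -4 is a root.
Dividing by (t + 4) leaves t^2 - t - 56.
The quadratic factors as (t + 7)·(t - 8).
Eigenvalues: -7, -4, 8.

-7, -4, 8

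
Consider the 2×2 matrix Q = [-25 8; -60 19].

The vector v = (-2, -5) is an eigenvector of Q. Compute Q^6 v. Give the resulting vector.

First find the eigenvalue: Qv = (10, 25) = -5·(-2, -5), so λ = -5.
Then Q^6 v = λ^6·v = (-5)^6·(-2, -5) = 15625·(-2, -5) = (-31250, -78125).

(-31250, -78125)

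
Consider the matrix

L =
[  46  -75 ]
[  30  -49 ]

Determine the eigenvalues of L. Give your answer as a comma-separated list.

det(L - rI) = (46 - r)(-49 - r) - (-75)·(30) = r^2 + 3r - 4.
This factors as (r + 4)·(r - 1) = 0.
Eigenvalues: -4, 1.

-4, 1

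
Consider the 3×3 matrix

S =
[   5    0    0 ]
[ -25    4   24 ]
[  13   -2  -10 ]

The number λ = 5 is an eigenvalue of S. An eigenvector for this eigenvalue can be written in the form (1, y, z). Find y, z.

We need (S - 5I)v = 0.
S - 5I = [[0, 0, 0], [-25, -1, 24], [13, -2, -15]].
Row 1: (0)·1 + (0)·y + (0)·z = 0
Row 2: (-25)·1 + (-1)·y + (24)·z = 0
Row 3: (13)·1 + (-2)·y + (-15)·z = 0
Solving gives y = -1, z = 1.
Check: S·(1, -1, 1) = (5, -5, 5) = 5·(1, -1, 1).

-1, 1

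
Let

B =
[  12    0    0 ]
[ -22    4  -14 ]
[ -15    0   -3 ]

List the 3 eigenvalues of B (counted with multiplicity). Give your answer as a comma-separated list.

The characteristic polynomial is p(λ) = det(λI - B).
Expanding the 3×3 determinant: p(λ) = λ^3 - 13λ^2 + 144.
Try λ = -3: p(-3) = 0, so -3 is a root.
Dividing by (λ + 3) leaves λ^2 - 16λ + 48.
The quadratic factors as (λ - 4)·(λ - 12).
Eigenvalues: -3, 4, 12.

-3, 4, 12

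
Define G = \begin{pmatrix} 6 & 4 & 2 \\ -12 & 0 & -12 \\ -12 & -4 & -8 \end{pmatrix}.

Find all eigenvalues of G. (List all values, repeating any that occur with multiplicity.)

-6, 0, 4

Set up det(tI - G) = 0.
Cofactor expansion gives p(t) = t^3 + 2t^2 - 24t.
Since p(-6) = 0, t = -6 is a root.
Factor out (t + 6): p(t) = (t + 6)·(t^2 - 4t).
The quadratic factors as t·(t - 4).
Eigenvalues: -6, 0, 4.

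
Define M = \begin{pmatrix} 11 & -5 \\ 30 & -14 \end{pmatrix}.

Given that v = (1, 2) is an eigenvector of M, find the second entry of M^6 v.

First find the eigenvalue: Mv = (1, 2) = 1·(1, 2), so λ = 1.
Then M^6 v = λ^6·v = 1^6·(1, 2) = 1·(1, 2) = (1, 2).

2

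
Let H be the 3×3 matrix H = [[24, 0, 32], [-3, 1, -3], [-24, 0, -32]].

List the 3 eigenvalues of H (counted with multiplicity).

-8, 0, 1

Set up det(lambda·I - H) = 0.
Expanding the 3×3 determinant: p(lambda) = lambda^3 + 7·lambda^2 - 8·lambda.
Rational-root test: lambda = 0 gives p(0) = 0.
Factor out lambda: p(lambda) = lambda·(lambda^2 + 7·lambda - 8).
The quadratic factors as (lambda + 8)·(lambda - 1).
Eigenvalues: -8, 0, 1.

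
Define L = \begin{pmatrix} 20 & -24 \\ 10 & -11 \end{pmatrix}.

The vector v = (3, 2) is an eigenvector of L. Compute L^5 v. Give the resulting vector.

(3072, 2048)

First find the eigenvalue: Lv = (12, 8) = 4·(3, 2), so λ = 4.
Then L^5 v = λ^5·v = 4^5·(3, 2) = 1024·(3, 2) = (3072, 2048).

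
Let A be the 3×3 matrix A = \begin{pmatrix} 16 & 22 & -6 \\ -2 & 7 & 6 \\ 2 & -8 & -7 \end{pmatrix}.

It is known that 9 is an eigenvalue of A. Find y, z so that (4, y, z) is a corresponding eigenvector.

-1, 1

We need (A - 9I)v = 0.
A - 9I = [[7, 22, -6], [-2, -2, 6], [2, -8, -16]].
Row 1: (7)·4 + (22)·y + (-6)·z = 0
Row 2: (-2)·4 + (-2)·y + (6)·z = 0
Row 3: (2)·4 + (-8)·y + (-16)·z = 0
Solving gives y = -1, z = 1.
Check: A·(4, -1, 1) = (36, -9, 9) = 9·(4, -1, 1).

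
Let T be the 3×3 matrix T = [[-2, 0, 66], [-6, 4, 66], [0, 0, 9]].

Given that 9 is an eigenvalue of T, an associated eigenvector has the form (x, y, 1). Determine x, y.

We need (T - 9I)v = 0.
T - 9I = [[-11, 0, 66], [-6, -5, 66], [0, 0, 0]].
Row 1: (-11)·x + (0)·y + (66)·1 = 0
Row 2: (-6)·x + (-5)·y + (66)·1 = 0
Row 3: (0)·x + (0)·y + (0)·1 = 0
Solving gives x = 6, y = 6.
Check: T·(6, 6, 1) = (54, 54, 9) = 9·(6, 6, 1).

6, 6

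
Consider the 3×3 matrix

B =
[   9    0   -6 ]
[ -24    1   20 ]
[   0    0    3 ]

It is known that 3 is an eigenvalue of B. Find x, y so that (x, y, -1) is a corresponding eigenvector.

We need (B - 3I)v = 0.
B - 3I = [[6, 0, -6], [-24, -2, 20], [0, 0, 0]].
Row 1: (6)·x + (0)·y + (-6)·-1 = 0
Row 2: (-24)·x + (-2)·y + (20)·-1 = 0
Row 3: (0)·x + (0)·y + (0)·-1 = 0
Solving gives x = -1, y = 2.
Check: B·(-1, 2, -1) = (-3, 6, -3) = 3·(-1, 2, -1).

-1, 2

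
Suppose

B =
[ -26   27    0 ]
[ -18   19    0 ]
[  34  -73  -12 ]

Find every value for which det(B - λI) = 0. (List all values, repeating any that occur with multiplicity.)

-12, -8, 1

The characteristic polynomial is p(λ) = det(λI - B).
Cofactor expansion gives p(λ) = λ^3 + 19λ^2 + 76λ - 96.
Try λ = 1: p(1) = 0, so 1 is a root.
Dividing by (λ - 1) leaves λ^2 + 20λ + 96.
The quadratic factors as (λ + 12)·(λ + 8).
Eigenvalues: -12, -8, 1.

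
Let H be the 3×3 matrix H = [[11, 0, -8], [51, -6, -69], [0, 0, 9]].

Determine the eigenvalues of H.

-6, 9, 11

Compute the characteristic polynomial p(s) = det(sI - H).
Expanding along the first row, p(s) = s^3 - 14s^2 - 21s + 594.
Since p(11) = 0, s = 11 is a root.
Dividing by (s - 11) leaves s^2 - 3s - 54.
The quadratic factors as (s + 6)·(s - 9).
Eigenvalues: -6, 9, 11.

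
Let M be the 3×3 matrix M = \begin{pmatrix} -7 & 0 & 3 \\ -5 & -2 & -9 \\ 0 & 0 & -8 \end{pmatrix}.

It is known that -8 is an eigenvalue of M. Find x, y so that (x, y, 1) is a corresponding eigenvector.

We need (M + 8I)v = 0.
M + 8I = [[1, 0, 3], [-5, 6, -9], [0, 0, 0]].
Row 1: (1)·x + (0)·y + (3)·1 = 0
Row 2: (-5)·x + (6)·y + (-9)·1 = 0
Row 3: (0)·x + (0)·y + (0)·1 = 0
Solving gives x = -3, y = -1.
Check: M·(-3, -1, 1) = (24, 8, -8) = -8·(-3, -1, 1).

-3, -1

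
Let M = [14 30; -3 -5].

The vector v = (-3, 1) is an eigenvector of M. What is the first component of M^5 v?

-3072

First find the eigenvalue: Mv = (-12, 4) = 4·(-3, 1), so λ = 4.
Then M^5 v = λ^5·v = 4^5·(-3, 1) = 1024·(-3, 1) = (-3072, 1024).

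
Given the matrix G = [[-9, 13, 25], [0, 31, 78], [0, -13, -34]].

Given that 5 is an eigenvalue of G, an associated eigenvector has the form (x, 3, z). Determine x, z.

We need (G - 5I)v = 0.
G - 5I = [[-14, 13, 25], [0, 26, 78], [0, -13, -39]].
Row 1: (-14)·x + (13)·3 + (25)·z = 0
Row 2: (0)·x + (26)·3 + (78)·z = 0
Row 3: (0)·x + (-13)·3 + (-39)·z = 0
Solving gives x = 1, z = -1.
Check: G·(1, 3, -1) = (5, 15, -5) = 5·(1, 3, -1).

1, -1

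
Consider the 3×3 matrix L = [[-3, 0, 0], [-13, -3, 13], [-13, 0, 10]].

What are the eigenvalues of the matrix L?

The characteristic polynomial is p(μ) = det(μI - L).
Cofactor expansion gives p(μ) = μ^3 - 4μ^2 - 51μ - 90.
Since p(-3) = 0, μ = -3 is a root.
Factor out (μ + 3): p(μ) = (μ + 3)·(μ^2 - 7μ - 30).
The quadratic factors as (μ + 3)·(μ - 10).
Eigenvalues: -3, -3, 10.

-3, -3, 10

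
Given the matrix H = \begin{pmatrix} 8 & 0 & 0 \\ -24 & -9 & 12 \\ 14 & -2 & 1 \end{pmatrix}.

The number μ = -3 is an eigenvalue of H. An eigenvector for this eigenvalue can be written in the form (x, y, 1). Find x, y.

We need (H + 3I)v = 0.
H + 3I = [[11, 0, 0], [-24, -6, 12], [14, -2, 4]].
Row 1: (11)·x + (0)·y + (0)·1 = 0
Row 2: (-24)·x + (-6)·y + (12)·1 = 0
Row 3: (14)·x + (-2)·y + (4)·1 = 0
Solving gives x = 0, y = 2.
Check: H·(0, 2, 1) = (0, -6, -3) = -3·(0, 2, 1).

0, 2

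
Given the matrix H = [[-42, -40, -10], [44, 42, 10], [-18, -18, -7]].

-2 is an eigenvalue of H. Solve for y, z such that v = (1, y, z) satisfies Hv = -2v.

-1, 0

We need (H + 2I)v = 0.
H + 2I = [[-40, -40, -10], [44, 44, 10], [-18, -18, -5]].
Row 1: (-40)·1 + (-40)·y + (-10)·z = 0
Row 2: (44)·1 + (44)·y + (10)·z = 0
Row 3: (-18)·1 + (-18)·y + (-5)·z = 0
Solving gives y = -1, z = 0.
Check: H·(1, -1, 0) = (-2, 2, 0) = -2·(1, -1, 0).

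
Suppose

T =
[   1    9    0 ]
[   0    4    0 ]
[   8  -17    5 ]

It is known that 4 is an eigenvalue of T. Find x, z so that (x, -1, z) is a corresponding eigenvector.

We need (T - 4I)v = 0.
T - 4I = [[-3, 9, 0], [0, 0, 0], [8, -17, 1]].
Row 1: (-3)·x + (9)·-1 + (0)·z = 0
Row 2: (0)·x + (0)·-1 + (0)·z = 0
Row 3: (8)·x + (-17)·-1 + (1)·z = 0
Solving gives x = -3, z = 7.
Check: T·(-3, -1, 7) = (-12, -4, 28) = 4·(-3, -1, 7).

-3, 7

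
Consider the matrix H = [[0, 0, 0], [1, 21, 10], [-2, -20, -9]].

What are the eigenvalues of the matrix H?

Compute the characteristic polynomial p(s) = det(sI - H).
Cofactor expansion gives p(s) = s^3 - 12s^2 + 11s.
Since p(1) = 0, s = 1 is a root.
Factor out (s - 1): p(s) = (s - 1)·(s^2 - 11s).
The quadratic factors as s·(s - 11).
Eigenvalues: 0, 1, 11.

0, 1, 11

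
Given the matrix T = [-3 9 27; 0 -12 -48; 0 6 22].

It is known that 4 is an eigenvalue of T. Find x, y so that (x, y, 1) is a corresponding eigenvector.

0, -3

We need (T - 4I)v = 0.
T - 4I = [[-7, 9, 27], [0, -16, -48], [0, 6, 18]].
Row 1: (-7)·x + (9)·y + (27)·1 = 0
Row 2: (0)·x + (-16)·y + (-48)·1 = 0
Row 3: (0)·x + (6)·y + (18)·1 = 0
Solving gives x = 0, y = -3.
Check: T·(0, -3, 1) = (0, -12, 4) = 4·(0, -3, 1).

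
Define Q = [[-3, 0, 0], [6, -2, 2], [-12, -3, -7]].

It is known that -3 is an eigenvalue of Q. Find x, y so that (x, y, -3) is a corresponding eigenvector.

1, 0

We need (Q + 3I)v = 0.
Q + 3I = [[0, 0, 0], [6, 1, 2], [-12, -3, -4]].
Row 1: (0)·x + (0)·y + (0)·-3 = 0
Row 2: (6)·x + (1)·y + (2)·-3 = 0
Row 3: (-12)·x + (-3)·y + (-4)·-3 = 0
Solving gives x = 1, y = 0.
Check: Q·(1, 0, -3) = (-3, 0, 9) = -3·(1, 0, -3).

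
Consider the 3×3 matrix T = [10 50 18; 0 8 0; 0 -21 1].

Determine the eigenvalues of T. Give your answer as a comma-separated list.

Set up det(rI - T) = 0.
Cofactor expansion gives p(r) = r^3 - 19r^2 + 98r - 80.
Since p(8) = 0, r = 8 is a root.
Dividing by (r - 8) leaves r^2 - 11r + 10.
The quadratic factors as (r - 1)·(r - 10).
Eigenvalues: 1, 8, 10.

1, 8, 10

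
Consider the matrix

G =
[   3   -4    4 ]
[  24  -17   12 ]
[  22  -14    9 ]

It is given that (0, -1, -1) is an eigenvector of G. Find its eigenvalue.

Compute Gv: G·(0, -1, -1) = (0, 5, 5).
Since Gv = λv, compare component 2: 5 = λ·-1, so λ = -5.

-5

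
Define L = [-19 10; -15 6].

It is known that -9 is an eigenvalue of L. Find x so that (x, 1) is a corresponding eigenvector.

We need (L + 9I)v = 0.
L + 9I = [[-10, 10], [-15, 15]].
Row 1: (-10)·x + (10)·1 = 0
Row 2: (-15)·x + (15)·1 = 0
Solving gives x = 1.
Check: L·(1, 1) = (-9, -9) = -9·(1, 1).

1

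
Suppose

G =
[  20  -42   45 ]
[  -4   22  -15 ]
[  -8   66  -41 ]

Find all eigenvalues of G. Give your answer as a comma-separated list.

-11, 4, 8

Compute the characteristic polynomial p(t) = det(tI - G).
Expanding along the first row, p(t) = t^3 - t^2 - 100t + 352.
Rational-root test: t = 8 gives p(8) = 0.
Factor out (t - 8): p(t) = (t - 8)·(t^2 + 7t - 44).
The quadratic factors as (t + 11)·(t - 4).
Eigenvalues: -11, 4, 8.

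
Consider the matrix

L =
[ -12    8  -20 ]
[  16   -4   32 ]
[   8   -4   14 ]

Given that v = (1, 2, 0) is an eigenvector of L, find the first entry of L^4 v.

256

First find the eigenvalue: Lv = (4, 8, 0) = 4·(1, 2, 0), so λ = 4.
Then L^4 v = λ^4·v = 4^4·(1, 2, 0) = 256·(1, 2, 0) = (256, 512, 0).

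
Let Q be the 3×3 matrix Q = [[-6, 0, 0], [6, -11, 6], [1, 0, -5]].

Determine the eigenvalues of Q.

-11, -6, -5

The characteristic polynomial is p(λ) = det(λI - Q).
Expanding the 3×3 determinant: p(λ) = λ^3 + 22λ^2 + 151λ + 330.
Try λ = -5: p(-5) = 0, so -5 is a root.
Factor out (λ + 5): p(λ) = (λ + 5)·(λ^2 + 17λ + 66).
The quadratic factors as (λ + 11)·(λ + 6).
Eigenvalues: -11, -6, -5.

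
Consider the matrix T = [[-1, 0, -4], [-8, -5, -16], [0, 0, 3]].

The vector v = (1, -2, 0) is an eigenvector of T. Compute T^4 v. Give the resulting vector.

(1, -2, 0)

First find the eigenvalue: Tv = (-1, 2, 0) = -1·(1, -2, 0), so λ = -1.
Then T^4 v = λ^4·v = (-1)^4·(1, -2, 0) = 1·(1, -2, 0) = (1, -2, 0).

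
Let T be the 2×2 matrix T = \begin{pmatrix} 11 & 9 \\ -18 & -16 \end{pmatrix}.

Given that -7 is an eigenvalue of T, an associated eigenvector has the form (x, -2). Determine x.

We need (T + 7I)v = 0.
T + 7I = [[18, 9], [-18, -9]].
Row 1: (18)·x + (9)·-2 = 0
Row 2: (-18)·x + (-9)·-2 = 0
Solving gives x = 1.
Check: T·(1, -2) = (-7, 14) = -7·(1, -2).

1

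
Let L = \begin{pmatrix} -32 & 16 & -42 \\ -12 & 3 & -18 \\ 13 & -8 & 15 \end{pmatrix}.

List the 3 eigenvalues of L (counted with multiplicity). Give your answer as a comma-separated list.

-6, -5, -3

The characteristic polynomial is p(t) = det(tI - L).
Cofactor expansion gives p(t) = t^3 + 14t^2 + 63t + 90.
Since p(-3) = 0, t = -3 is a root.
Dividing by (t + 3) leaves t^2 + 11t + 30.
The quadratic factors as (t + 6)·(t + 5).
Eigenvalues: -6, -5, -3.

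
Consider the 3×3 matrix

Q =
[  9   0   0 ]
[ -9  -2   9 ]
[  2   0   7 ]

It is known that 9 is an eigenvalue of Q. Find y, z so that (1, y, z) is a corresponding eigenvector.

We need (Q - 9I)v = 0.
Q - 9I = [[0, 0, 0], [-9, -11, 9], [2, 0, -2]].
Row 1: (0)·1 + (0)·y + (0)·z = 0
Row 2: (-9)·1 + (-11)·y + (9)·z = 0
Row 3: (2)·1 + (0)·y + (-2)·z = 0
Solving gives y = 0, z = 1.
Check: Q·(1, 0, 1) = (9, 0, 9) = 9·(1, 0, 1).

0, 1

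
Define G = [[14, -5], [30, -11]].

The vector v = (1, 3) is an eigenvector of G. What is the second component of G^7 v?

First find the eigenvalue: Gv = (-1, -3) = -1·(1, 3), so λ = -1.
Then G^7 v = λ^7·v = (-1)^7·(1, 3) = -1·(1, 3) = (-1, -3).

-3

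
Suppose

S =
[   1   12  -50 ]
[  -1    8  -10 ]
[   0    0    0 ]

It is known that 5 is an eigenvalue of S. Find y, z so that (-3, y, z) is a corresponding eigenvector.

-1, 0

We need (S - 5I)v = 0.
S - 5I = [[-4, 12, -50], [-1, 3, -10], [0, 0, -5]].
Row 1: (-4)·-3 + (12)·y + (-50)·z = 0
Row 2: (-1)·-3 + (3)·y + (-10)·z = 0
Row 3: (0)·-3 + (0)·y + (-5)·z = 0
Solving gives y = -1, z = 0.
Check: S·(-3, -1, 0) = (-15, -5, 0) = 5·(-3, -1, 0).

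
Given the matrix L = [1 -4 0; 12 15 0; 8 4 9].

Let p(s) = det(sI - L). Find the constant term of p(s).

-567

p(s) = s^3 - 25s^2 + 207s - 567.
The constant term is -567.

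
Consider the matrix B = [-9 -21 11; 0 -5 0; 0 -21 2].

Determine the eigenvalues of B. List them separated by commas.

-9, -5, 2

The characteristic polynomial is p(λ) = det(λI - B).
Cofactor expansion gives p(λ) = λ^3 + 12λ^2 + 17λ - 90.
Since p(-5) = 0, λ = -5 is a root.
Dividing by (λ + 5) leaves λ^2 + 7λ - 18.
The quadratic factors as (λ + 9)·(λ - 2).
Eigenvalues: -9, -5, 2.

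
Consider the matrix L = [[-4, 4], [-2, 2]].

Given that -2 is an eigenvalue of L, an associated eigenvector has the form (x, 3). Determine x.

6

We need (L + 2I)v = 0.
L + 2I = [[-2, 4], [-2, 4]].
Row 1: (-2)·x + (4)·3 = 0
Row 2: (-2)·x + (4)·3 = 0
Solving gives x = 6.
Check: L·(6, 3) = (-12, -6) = -2·(6, 3).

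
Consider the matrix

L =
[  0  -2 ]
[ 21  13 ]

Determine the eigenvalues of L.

det(L - tI) = (0 - t)(13 - t) - (-2)·(21) = t^2 - 13t + 42.
This factors as (t - 6)·(t - 7) = 0.
Eigenvalues: 6, 7.

6, 7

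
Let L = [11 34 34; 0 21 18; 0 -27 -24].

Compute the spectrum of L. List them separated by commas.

-6, 3, 11

Compute the characteristic polynomial p(r) = det(rI - L).
Expanding along the first row, p(r) = r^3 - 8r^2 - 51r + 198.
Try r = -6: p(-6) = 0, so -6 is a root.
Dividing by (r + 6) leaves r^2 - 14r + 33.
The quadratic factors as (r - 3)·(r - 11).
Eigenvalues: -6, 3, 11.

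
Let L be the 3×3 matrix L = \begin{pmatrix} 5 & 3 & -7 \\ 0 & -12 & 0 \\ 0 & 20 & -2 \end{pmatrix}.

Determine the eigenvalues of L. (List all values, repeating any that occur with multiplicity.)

-12, -2, 5

The characteristic polynomial is p(lambda) = det(lambda·I - L).
Expanding along the first row, p(lambda) = lambda^3 + 9·lambda^2 - 46·lambda - 120.
Try lambda = -12: p(-12) = 0, so -12 is a root.
Factor out (lambda + 12): p(lambda) = (lambda + 12)·(lambda^2 - 3·lambda - 10).
The quadratic factors as (lambda + 2)·(lambda - 5).
Eigenvalues: -12, -2, 5.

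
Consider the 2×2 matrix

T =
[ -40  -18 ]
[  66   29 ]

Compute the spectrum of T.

det(T - μI) = (-40 - μ)(29 - μ) - (-18)·(66) = μ^2 + 11μ + 28.
This factors as (μ + 7)·(μ + 4) = 0.
Eigenvalues: -7, -4.

-7, -4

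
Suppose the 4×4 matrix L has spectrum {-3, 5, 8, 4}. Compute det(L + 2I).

If L has eigenvalues -3, 5, 8, 4, then L + 2I has eigenvalues -1, 7, 10, 6.
det(L + 2I) = (-1) · (7) · (10) · (6) = -420.

-420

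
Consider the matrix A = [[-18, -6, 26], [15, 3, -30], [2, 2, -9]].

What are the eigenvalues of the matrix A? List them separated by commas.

-12, -7, -5

The characteristic polynomial is p(μ) = det(μI - A).
Cofactor expansion gives p(μ) = μ^3 + 24μ^2 + 179μ + 420.
Try μ = -5: p(-5) = 0, so -5 is a root.
Factor out (μ + 5): p(μ) = (μ + 5)·(μ^2 + 19μ + 84).
The quadratic factors as (μ + 12)·(μ + 7).
Eigenvalues: -12, -7, -5.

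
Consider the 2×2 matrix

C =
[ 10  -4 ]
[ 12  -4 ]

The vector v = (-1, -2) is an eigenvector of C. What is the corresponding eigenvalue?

2

Compute Cv: C·(-1, -2) = (-2, -4).
Since Cv = λv, compare component 1: -2 = λ·-1, so λ = 2.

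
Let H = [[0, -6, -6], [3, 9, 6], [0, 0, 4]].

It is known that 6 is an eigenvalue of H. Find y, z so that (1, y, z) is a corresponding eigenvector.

-1, 0

We need (H - 6I)v = 0.
H - 6I = [[-6, -6, -6], [3, 3, 6], [0, 0, -2]].
Row 1: (-6)·1 + (-6)·y + (-6)·z = 0
Row 2: (3)·1 + (3)·y + (6)·z = 0
Row 3: (0)·1 + (0)·y + (-2)·z = 0
Solving gives y = -1, z = 0.
Check: H·(1, -1, 0) = (6, -6, 0) = 6·(1, -1, 0).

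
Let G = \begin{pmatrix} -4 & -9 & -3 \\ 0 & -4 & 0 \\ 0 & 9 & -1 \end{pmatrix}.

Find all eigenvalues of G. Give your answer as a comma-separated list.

Compute the characteristic polynomial p(t) = det(tI - G).
Cofactor expansion gives p(t) = t^3 + 9t^2 + 24t + 16.
Since p(-1) = 0, t = -1 is a root.
Dividing by (t + 1) leaves t^2 + 8t + 16.
The quadratic factor is (t + 4)^2.
Eigenvalues: -4, -4, -1.

-4, -4, -1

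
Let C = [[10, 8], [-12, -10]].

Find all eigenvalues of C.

-2, 2

det(C - lambda·I) = (10 - lambda)(-10 - lambda) - (8)·(-12) = lambda^2 - 4.
This factors as (lambda + 2)·(lambda - 2) = 0.
Eigenvalues: -2, 2.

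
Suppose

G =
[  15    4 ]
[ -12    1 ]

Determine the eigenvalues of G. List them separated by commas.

7, 9

det(G - μI) = (15 - μ)(1 - μ) - (4)·(-12) = μ^2 - 16μ + 63.
This factors as (μ - 7)·(μ - 9) = 0.
Eigenvalues: 7, 9.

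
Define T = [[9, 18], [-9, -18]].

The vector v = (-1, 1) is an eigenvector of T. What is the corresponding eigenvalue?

Compute Tv: T·(-1, 1) = (9, -9).
Since Tv = λv, compare component 1: 9 = λ·-1, so λ = -9.

-9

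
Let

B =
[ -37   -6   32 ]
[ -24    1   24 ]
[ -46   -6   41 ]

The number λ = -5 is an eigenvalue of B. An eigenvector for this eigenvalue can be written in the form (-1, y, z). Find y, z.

We need (B + 5I)v = 0.
B + 5I = [[-32, -6, 32], [-24, 6, 24], [-46, -6, 46]].
Row 1: (-32)·-1 + (-6)·y + (32)·z = 0
Row 2: (-24)·-1 + (6)·y + (24)·z = 0
Row 3: (-46)·-1 + (-6)·y + (46)·z = 0
Solving gives y = 0, z = -1.
Check: B·(-1, 0, -1) = (5, 0, 5) = -5·(-1, 0, -1).

0, -1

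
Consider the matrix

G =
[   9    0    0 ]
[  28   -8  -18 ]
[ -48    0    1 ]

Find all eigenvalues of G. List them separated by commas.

-8, 1, 9

The characteristic polynomial is p(λ) = det(λI - G).
Expanding along the first row, p(λ) = λ^3 - 2λ^2 - 71λ + 72.
Try λ = 1: p(1) = 0, so 1 is a root.
Dividing by (λ - 1) leaves λ^2 - λ - 72.
The quadratic factors as (λ + 8)·(λ - 9).
Eigenvalues: -8, 1, 9.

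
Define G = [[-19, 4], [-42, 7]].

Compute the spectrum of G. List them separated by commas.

-7, -5

det(G - λI) = (-19 - λ)(7 - λ) - (4)·(-42) = λ^2 + 12λ + 35.
This factors as (λ + 7)·(λ + 5) = 0.
Eigenvalues: -7, -5.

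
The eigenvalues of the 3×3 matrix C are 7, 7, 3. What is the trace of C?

trace(C) is the sum of the eigenvalues: (7) + (7) + (3) = 17.

17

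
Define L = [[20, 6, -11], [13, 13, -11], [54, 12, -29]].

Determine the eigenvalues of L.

-7, 4, 7

Compute the characteristic polynomial p(λ) = det(λI - L).
Expanding the 3×3 determinant: p(λ) = λ^3 - 4λ^2 - 49λ + 196.
Rational-root test: λ = -7 gives p(-7) = 0.
Dividing by (λ + 7) leaves λ^2 - 11λ + 28.
The quadratic factors as (λ - 4)·(λ - 7).
Eigenvalues: -7, 4, 7.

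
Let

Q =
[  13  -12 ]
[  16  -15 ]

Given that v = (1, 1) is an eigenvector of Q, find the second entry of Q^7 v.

First find the eigenvalue: Qv = (1, 1) = 1·(1, 1), so λ = 1.
Then Q^7 v = λ^7·v = 1^7·(1, 1) = 1·(1, 1) = (1, 1).

1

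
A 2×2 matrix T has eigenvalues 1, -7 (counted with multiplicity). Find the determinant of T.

-7

det(T) is the product of the eigenvalues: (1) · (-7) = -7.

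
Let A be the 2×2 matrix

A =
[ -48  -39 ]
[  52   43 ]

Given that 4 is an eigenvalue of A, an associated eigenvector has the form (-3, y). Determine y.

4

We need (A - 4I)v = 0.
A - 4I = [[-52, -39], [52, 39]].
Row 1: (-52)·-3 + (-39)·y = 0
Row 2: (52)·-3 + (39)·y = 0
Solving gives y = 4.
Check: A·(-3, 4) = (-12, 16) = 4·(-3, 4).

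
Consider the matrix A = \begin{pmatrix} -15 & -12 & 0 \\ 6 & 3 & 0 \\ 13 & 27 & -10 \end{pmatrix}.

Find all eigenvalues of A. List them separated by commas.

-10, -9, -3

Set up det(λI - A) = 0.
Cofactor expansion gives p(λ) = λ^3 + 22λ^2 + 147λ + 270.
Try λ = -3: p(-3) = 0, so -3 is a root.
Factor out (λ + 3): p(λ) = (λ + 3)·(λ^2 + 19λ + 90).
The quadratic factors as (λ + 10)·(λ + 9).
Eigenvalues: -10, -9, -3.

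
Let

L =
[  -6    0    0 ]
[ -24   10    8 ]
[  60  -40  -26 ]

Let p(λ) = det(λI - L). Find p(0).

p(0) = det(0·I − L) = det(−L) = (−1)^3·det(L).
det(L) = -360, so p(0) = 360.

360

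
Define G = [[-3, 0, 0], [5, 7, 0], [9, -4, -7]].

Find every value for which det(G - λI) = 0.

-7, -3, 7

G is lower triangular, so its eigenvalues are the diagonal entries.
Diagonal: -3, 7, -7.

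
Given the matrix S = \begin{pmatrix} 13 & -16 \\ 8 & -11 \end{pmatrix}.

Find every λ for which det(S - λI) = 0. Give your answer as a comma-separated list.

det(S - tI) = (13 - t)(-11 - t) - (-16)·(8) = t^2 - 2t - 15.
This factors as (t + 3)·(t - 5) = 0.
Eigenvalues: -3, 5.

-3, 5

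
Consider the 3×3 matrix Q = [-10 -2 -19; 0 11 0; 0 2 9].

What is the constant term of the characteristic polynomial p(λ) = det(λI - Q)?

p(0) = det(0·I − Q) = det(−Q) = (−1)^3·det(Q).
det(Q) = -990, so p(0) = 990.

990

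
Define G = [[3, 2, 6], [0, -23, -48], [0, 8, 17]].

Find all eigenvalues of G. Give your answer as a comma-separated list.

The characteristic polynomial is p(λ) = det(λI - G).
Expanding the 3×3 determinant: p(λ) = λ^3 + 3λ^2 - 25λ + 21.
Try λ = 1: p(1) = 0, so 1 is a root.
Factor out (λ - 1): p(λ) = (λ - 1)·(λ^2 + 4λ - 21).
The quadratic factors as (λ + 7)·(λ - 3).
Eigenvalues: -7, 1, 3.

-7, 1, 3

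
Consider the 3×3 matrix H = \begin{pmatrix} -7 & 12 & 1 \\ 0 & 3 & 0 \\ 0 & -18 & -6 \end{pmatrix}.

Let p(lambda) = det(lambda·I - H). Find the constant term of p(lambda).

-126

p(lambda) = lambda^3 + 10·lambda^2 + 3·lambda - 126.
The constant term is -126.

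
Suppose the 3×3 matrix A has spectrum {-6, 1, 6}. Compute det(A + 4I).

If A has eigenvalues -6, 1, 6, then A + 4I has eigenvalues -2, 5, 10.
det(A + 4I) = (-2) · (5) · (10) = -100.

-100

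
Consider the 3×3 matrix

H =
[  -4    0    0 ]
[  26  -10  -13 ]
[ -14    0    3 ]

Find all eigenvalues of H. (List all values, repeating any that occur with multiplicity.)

-10, -4, 3

Compute the characteristic polynomial p(s) = det(sI - H).
Cofactor expansion gives p(s) = s^3 + 11s^2 - 2s - 120.
Since p(3) = 0, s = 3 is a root.
Dividing by (s - 3) leaves s^2 + 14s + 40.
The quadratic factors as (s + 10)·(s + 4).
Eigenvalues: -10, -4, 3.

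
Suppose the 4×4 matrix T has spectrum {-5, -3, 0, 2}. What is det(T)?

0

det(T) is the product of the eigenvalues: (-5) · (-3) · (0) · (2) = 0.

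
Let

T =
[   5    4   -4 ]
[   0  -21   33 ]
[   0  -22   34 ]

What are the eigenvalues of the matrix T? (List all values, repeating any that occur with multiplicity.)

1, 5, 12

The characteristic polynomial is p(r) = det(rI - T).
Cofactor expansion gives p(r) = r^3 - 18r^2 + 77r - 60.
Rational-root test: r = 5 gives p(5) = 0.
Factor out (r - 5): p(r) = (r - 5)·(r^2 - 13r + 12).
The quadratic factors as (r - 1)·(r - 12).
Eigenvalues: 1, 5, 12.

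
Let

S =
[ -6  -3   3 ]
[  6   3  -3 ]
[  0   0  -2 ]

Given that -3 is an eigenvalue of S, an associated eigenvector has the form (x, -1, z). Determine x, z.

1, 0

We need (S + 3I)v = 0.
S + 3I = [[-3, -3, 3], [6, 6, -3], [0, 0, 1]].
Row 1: (-3)·x + (-3)·-1 + (3)·z = 0
Row 2: (6)·x + (6)·-1 + (-3)·z = 0
Row 3: (0)·x + (0)·-1 + (1)·z = 0
Solving gives x = 1, z = 0.
Check: S·(1, -1, 0) = (-3, 3, 0) = -3·(1, -1, 0).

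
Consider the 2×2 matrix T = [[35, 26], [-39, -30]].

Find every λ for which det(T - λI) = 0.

-4, 9

det(T - rI) = (35 - r)(-30 - r) - (26)·(-39) = r^2 - 5r - 36.
This factors as (r + 4)·(r - 9) = 0.
Eigenvalues: -4, 9.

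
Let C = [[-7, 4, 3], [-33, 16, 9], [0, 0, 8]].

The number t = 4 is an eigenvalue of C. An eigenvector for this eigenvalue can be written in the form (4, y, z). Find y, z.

11, 0

We need (C - 4I)v = 0.
C - 4I = [[-11, 4, 3], [-33, 12, 9], [0, 0, 4]].
Row 1: (-11)·4 + (4)·y + (3)·z = 0
Row 2: (-33)·4 + (12)·y + (9)·z = 0
Row 3: (0)·4 + (0)·y + (4)·z = 0
Solving gives y = 11, z = 0.
Check: C·(4, 11, 0) = (16, 44, 0) = 4·(4, 11, 0).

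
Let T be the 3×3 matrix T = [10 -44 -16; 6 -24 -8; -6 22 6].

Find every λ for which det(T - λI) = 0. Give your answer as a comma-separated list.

The characteristic polynomial is p(λ) = det(λI - T).
Cofactor expansion gives p(λ) = λ^3 + 8λ^2 + 20λ + 16.
Try λ = -2: p(-2) = 0, so -2 is a root.
Factor out (λ + 2): p(λ) = (λ + 2)·(λ^2 + 6λ + 8).
The quadratic factors as (λ + 4)·(λ + 2).
Eigenvalues: -4, -2, -2.

-4, -2, -2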